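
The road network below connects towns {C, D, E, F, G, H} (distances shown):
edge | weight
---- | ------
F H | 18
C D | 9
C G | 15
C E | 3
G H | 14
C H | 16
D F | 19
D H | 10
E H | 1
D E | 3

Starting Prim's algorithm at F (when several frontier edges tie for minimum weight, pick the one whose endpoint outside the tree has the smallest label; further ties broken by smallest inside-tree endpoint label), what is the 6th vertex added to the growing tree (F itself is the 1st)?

G

Prim's algorithm from F:
Step 1: cheapest edge leaving the tree is F H (18); add H.
Step 2: cheapest edge leaving the tree is E H (1); add E.
Step 3: cheapest edge leaving the tree is C E (3); add C.
Step 4: cheapest edge leaving the tree is D E (3); add D.
Step 5: cheapest edge leaving the tree is G H (14); add G.
Vertex order: F, H, E, C, D, G. The 6th vertex is G.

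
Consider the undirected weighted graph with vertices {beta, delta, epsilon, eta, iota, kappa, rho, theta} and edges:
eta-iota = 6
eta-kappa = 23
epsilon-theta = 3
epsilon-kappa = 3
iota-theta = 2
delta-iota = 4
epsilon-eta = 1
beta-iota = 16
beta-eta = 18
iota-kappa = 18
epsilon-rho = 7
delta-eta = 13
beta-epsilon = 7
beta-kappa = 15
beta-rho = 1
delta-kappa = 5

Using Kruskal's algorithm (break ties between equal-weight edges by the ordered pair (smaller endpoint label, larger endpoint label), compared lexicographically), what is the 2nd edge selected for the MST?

Sort edges by weight, then run Kruskal:
beta-rho (1): add — endpoints in different components.
epsilon-eta (1): add — endpoints in different components.
iota-theta (2): add — endpoints in different components.
epsilon-kappa (3): add — endpoints in different components.
epsilon-theta (3): add — endpoints in different components.
delta-iota (4): add — endpoints in different components.
delta-kappa (5): skip — delta and kappa already connected.
eta-iota (6): skip — iota and eta already connected.
beta-epsilon (7): add — endpoints in different components.
The 2nd edge added is epsilon-eta.

epsilon-eta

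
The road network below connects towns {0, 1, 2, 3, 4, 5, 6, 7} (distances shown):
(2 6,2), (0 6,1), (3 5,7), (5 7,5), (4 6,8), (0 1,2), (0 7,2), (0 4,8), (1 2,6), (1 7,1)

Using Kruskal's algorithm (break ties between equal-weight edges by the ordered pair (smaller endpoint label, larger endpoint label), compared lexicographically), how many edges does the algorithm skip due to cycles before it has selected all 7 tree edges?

2

Kruskal: consider edges lightest-first.
0 6 (1): add — endpoints in different components.
1 7 (1): add — endpoints in different components.
0 1 (2): add — endpoints in different components.
0 7 (2): skip — 0 and 7 already connected.
2 6 (2): add — endpoints in different components.
5 7 (5): add — endpoints in different components.
1 2 (6): skip — 1 and 2 already connected.
3 5 (7): add — endpoints in different components.
0 4 (8): add — endpoints in different components.
Edges rejected before the tree was complete: 2.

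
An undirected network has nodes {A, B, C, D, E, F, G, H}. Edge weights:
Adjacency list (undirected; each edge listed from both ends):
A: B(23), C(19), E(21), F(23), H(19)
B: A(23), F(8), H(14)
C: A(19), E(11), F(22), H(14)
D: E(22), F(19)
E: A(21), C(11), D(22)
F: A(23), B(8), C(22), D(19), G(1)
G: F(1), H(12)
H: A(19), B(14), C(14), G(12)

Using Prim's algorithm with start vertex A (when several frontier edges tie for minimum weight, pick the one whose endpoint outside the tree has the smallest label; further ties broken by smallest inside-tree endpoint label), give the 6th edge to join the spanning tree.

B-F

Prim's algorithm from A:
Step 1: cheapest edge leaving the tree is A—C (19); add C.
Step 2: cheapest edge leaving the tree is C—E (11); add E.
Step 3: cheapest edge leaving the tree is C—H (14); add H.
Step 4: cheapest edge leaving the tree is G—H (12); add G.
Step 5: cheapest edge leaving the tree is F—G (1); add F.
Step 6: cheapest edge leaving the tree is B—F (8); add B.
Step 7: cheapest edge leaving the tree is D—F (19); add D.
The 6th edge added is B—F.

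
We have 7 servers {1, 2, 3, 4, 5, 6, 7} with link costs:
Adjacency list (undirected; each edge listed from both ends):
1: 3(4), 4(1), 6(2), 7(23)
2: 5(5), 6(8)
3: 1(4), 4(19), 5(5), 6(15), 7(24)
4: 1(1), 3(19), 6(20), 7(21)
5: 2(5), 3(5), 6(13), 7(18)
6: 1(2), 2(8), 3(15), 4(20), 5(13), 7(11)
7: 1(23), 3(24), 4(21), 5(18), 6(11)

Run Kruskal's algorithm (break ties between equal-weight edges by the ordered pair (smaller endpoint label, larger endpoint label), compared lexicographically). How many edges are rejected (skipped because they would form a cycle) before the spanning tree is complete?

Kruskal's algorithm — process edges by increasing weight (ties by edge label):
1 4 (1): add — endpoints in different components.
1 6 (2): add — endpoints in different components.
1 3 (4): add — endpoints in different components.
2 5 (5): add — endpoints in different components.
3 5 (5): add — endpoints in different components.
2 6 (8): skip — 2 and 6 already connected.
6 7 (11): add — endpoints in different components.
Edges rejected before the tree was complete: 1.

1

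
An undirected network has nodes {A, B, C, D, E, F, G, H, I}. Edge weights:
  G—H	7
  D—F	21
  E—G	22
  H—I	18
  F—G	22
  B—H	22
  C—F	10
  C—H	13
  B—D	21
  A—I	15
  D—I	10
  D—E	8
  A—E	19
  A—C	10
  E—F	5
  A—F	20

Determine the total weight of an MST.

84

Prim's algorithm from F:
Step 1: cheapest edge leaving the tree is E—F (5); add E.
Step 2: cheapest edge leaving the tree is D—E (8); add D.
Step 3: cheapest edge leaving the tree is C—F (10); add C.
Step 4: cheapest edge leaving the tree is A—C (10); add A.
Step 5: cheapest edge leaving the tree is D—I (10); add I.
Step 6: cheapest edge leaving the tree is C—H (13); add H.
Step 7: cheapest edge leaving the tree is G—H (7); add G.
Step 8: cheapest edge leaving the tree is B—D (21); add B.
MST edges: E—F, D—E, C—F, A—C, D—I, C—H, G—H, B—D; total weight 5+8+10+10+10+13+7+21 = 84.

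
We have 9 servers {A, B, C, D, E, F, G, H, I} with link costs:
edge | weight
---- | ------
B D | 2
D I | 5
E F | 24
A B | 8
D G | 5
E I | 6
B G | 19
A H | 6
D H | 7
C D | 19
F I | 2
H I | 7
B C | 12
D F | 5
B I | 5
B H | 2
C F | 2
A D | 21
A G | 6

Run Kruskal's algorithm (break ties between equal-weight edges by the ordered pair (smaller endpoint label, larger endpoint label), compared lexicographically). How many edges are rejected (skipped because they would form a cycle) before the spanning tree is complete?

3

Sort edges by weight, then run Kruskal:
B D (2): add — endpoints in different components.
B H (2): add — endpoints in different components.
C F (2): add — endpoints in different components.
F I (2): add — endpoints in different components.
B I (5): add — endpoints in different components.
D F (5): skip — D and F already connected.
D G (5): add — endpoints in different components.
D I (5): skip — D and I already connected.
A G (6): add — endpoints in different components.
A H (6): skip — A and H already connected.
E I (6): add — endpoints in different components.
Edges rejected before the tree was complete: 3.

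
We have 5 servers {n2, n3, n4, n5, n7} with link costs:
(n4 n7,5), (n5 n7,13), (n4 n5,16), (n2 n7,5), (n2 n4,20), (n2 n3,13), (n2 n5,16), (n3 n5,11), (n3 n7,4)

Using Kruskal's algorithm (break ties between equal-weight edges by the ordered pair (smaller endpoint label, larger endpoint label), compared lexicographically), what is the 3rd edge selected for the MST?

Kruskal: consider edges lightest-first.
n3 n7 (4): add — endpoints in different components.
n2 n7 (5): add — endpoints in different components.
n4 n7 (5): add — endpoints in different components.
n3 n5 (11): add — endpoints in different components.
The 3rd edge added is n4 n7.

n4-n7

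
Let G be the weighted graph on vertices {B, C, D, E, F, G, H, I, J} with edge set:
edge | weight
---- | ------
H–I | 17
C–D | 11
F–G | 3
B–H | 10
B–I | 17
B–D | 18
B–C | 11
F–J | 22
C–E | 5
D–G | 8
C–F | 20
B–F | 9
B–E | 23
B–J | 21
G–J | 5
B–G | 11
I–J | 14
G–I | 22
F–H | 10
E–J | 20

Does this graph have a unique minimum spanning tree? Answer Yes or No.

No

Kruskal: consider edges lightest-first.
F–G (3): add — endpoints in different components.
C–E (5): add — endpoints in different components.
G–J (5): add — endpoints in different components.
D–G (8): add — endpoints in different components.
B–F (9): add — endpoints in different components.
B–H (10): add — endpoints in different components.
F–H (10): skip — F and H already connected.
B–C (11): add — endpoints in different components.
B–G (11): skip — B and G already connected.
C–D (11): skip — C and D already connected.
I–J (14): add — endpoints in different components.
Non-tree edge F–H has weight 10, equal to the heaviest edge on its tree cycle — swapping gives another MST of the same weight. Not unique.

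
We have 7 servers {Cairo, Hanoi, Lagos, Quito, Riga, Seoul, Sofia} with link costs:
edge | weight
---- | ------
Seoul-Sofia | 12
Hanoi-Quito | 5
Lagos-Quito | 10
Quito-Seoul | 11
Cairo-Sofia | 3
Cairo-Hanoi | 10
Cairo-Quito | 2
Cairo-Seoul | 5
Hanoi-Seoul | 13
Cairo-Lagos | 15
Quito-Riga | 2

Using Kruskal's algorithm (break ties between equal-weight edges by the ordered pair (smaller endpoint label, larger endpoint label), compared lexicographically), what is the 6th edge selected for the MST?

Lagos-Quito

Sort edges by weight, then run Kruskal:
Cairo-Quito (2): add. Components now {Hanoi} {Cairo,Quito} {Seoul} {Riga} {Sofia} {Lagos}
Quito-Riga (2): add. Components now {Hanoi} {Cairo,Quito,Riga} {Seoul} {Sofia} {Lagos}
Cairo-Sofia (3): add. Components now {Hanoi} {Cairo,Quito,Riga,Sofia} {Seoul} {Lagos}
Cairo-Seoul (5): add. Components now {Hanoi} {Cairo,Quito,Riga,Seoul,Sofia} {Lagos}
Hanoi-Quito (5): add. Components now {Cairo,Hanoi,Quito,Riga,Seoul,Sofia} {Lagos}
Cairo-Hanoi (10): skip — Hanoi and Cairo already connected.
Lagos-Quito (10): add. Components now {Cairo,Hanoi,Lagos,Quito,Riga,Seoul,Sofia}
The 6th edge added is Lagos-Quito.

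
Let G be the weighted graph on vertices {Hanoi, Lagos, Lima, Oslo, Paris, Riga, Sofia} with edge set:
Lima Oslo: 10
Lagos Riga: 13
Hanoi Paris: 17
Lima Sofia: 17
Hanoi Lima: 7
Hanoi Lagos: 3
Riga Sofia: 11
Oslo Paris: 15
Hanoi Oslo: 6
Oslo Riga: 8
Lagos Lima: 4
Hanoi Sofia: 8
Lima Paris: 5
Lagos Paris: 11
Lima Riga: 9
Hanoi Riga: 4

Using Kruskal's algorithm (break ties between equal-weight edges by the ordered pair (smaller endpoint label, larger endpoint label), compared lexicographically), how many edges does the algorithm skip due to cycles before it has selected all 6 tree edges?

Kruskal's algorithm — process edges by increasing weight (ties by edge label):
Hanoi Lagos (3): add. Components now {Sofia} {Paris} {Hanoi,Lagos} {Lima} {Riga} {Oslo}
Hanoi Riga (4): add. Components now {Sofia} {Paris} {Hanoi,Lagos,Riga} {Lima} {Oslo}
Lagos Lima (4): add. Components now {Sofia} {Paris} {Hanoi,Lagos,Lima,Riga} {Oslo}
Lima Paris (5): add. Components now {Sofia} {Hanoi,Lagos,Lima,Paris,Riga} {Oslo}
Hanoi Oslo (6): add. Components now {Sofia} {Hanoi,Lagos,Lima,Oslo,Paris,Riga}
Hanoi Lima (7): skip — Hanoi and Lima already connected.
Hanoi Sofia (8): add. Components now {Hanoi,Lagos,Lima,Oslo,Paris,Riga,Sofia}
Edges rejected before the tree was complete: 1.

1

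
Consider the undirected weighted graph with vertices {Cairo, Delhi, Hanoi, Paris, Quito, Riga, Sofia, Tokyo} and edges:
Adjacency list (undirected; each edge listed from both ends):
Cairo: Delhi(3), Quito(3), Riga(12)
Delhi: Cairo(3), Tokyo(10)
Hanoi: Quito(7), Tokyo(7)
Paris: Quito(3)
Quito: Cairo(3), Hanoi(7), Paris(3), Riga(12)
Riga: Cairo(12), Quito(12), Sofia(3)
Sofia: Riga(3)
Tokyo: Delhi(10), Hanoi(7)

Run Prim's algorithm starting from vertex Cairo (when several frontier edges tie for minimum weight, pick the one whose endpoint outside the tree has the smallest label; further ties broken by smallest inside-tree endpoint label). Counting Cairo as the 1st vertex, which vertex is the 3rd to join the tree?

Quito

Prim, starting at Cairo.
Step 1: cheapest edge leaving the tree is Cairo Delhi (3); add Delhi.
Step 2: cheapest edge leaving the tree is Cairo Quito (3); add Quito.
Step 3: cheapest edge leaving the tree is Paris Quito (3); add Paris.
Step 4: cheapest edge leaving the tree is Hanoi Quito (7); add Hanoi.
Step 5: cheapest edge leaving the tree is Hanoi Tokyo (7); add Tokyo.
Step 6: cheapest edge leaving the tree is Cairo Riga (12); add Riga.
Step 7: cheapest edge leaving the tree is Riga Sofia (3); add Sofia.
Vertex order: Cairo, Delhi, Quito, Paris, Hanoi, Tokyo, Riga, Sofia. The 3rd vertex is Quito.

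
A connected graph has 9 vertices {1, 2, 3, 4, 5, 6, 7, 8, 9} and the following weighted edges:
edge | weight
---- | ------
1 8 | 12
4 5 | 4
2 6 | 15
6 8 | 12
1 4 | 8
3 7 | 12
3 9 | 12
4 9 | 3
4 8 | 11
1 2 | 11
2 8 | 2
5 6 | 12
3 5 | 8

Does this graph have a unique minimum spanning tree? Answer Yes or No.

Kruskal's algorithm — process edges by increasing weight (ties by edge label):
2 8 (2): add — endpoints in different components.
4 9 (3): add — endpoints in different components.
4 5 (4): add — endpoints in different components.
1 4 (8): add — endpoints in different components.
3 5 (8): add — endpoints in different components.
1 2 (11): add — endpoints in different components.
4 8 (11): skip — 4 and 8 already connected.
1 8 (12): skip — 1 and 8 already connected.
3 7 (12): add — endpoints in different components.
3 9 (12): skip — 3 and 9 already connected.
5 6 (12): add — endpoints in different components.
Non-tree edge 6 8 has weight 12, equal to the heaviest edge on its tree cycle — swapping gives another MST of the same weight. Not unique.

No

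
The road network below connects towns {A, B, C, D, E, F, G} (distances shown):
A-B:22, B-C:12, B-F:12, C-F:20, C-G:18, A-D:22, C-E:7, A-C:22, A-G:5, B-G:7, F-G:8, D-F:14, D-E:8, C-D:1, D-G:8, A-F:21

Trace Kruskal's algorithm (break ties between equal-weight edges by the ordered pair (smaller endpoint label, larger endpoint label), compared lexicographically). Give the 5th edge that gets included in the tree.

Kruskal: consider edges lightest-first.
C-D (1): add — endpoints in different components.
A-G (5): add — endpoints in different components.
B-G (7): add — endpoints in different components.
C-E (7): add — endpoints in different components.
D-E (8): skip — D and E already connected.
D-G (8): add — endpoints in different components.
F-G (8): add — endpoints in different components.
The 5th edge added is D-G.

D-G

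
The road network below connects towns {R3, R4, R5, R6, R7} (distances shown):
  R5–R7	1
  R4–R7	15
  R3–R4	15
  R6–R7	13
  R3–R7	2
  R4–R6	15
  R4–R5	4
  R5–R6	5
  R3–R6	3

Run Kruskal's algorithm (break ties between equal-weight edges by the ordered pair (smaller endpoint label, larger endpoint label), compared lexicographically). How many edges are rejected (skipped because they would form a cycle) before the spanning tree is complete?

Kruskal's algorithm — process edges by increasing weight (ties by edge label):
R5–R7 (1): add. Components now {R5,R7} {R6} {R4} {R3}
R3–R7 (2): add. Components now {R3,R5,R7} {R6} {R4}
R3–R6 (3): add. Components now {R3,R5,R6,R7} {R4}
R4–R5 (4): add. Components now {R3,R4,R5,R6,R7}
Edges rejected before the tree was complete: 0.

0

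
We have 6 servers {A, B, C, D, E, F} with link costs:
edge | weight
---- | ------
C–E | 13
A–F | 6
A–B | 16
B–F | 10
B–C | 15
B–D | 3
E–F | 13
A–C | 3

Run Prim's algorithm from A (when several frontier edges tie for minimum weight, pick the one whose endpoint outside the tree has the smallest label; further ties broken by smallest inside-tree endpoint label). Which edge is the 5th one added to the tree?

Grow the tree from A using Prim:
Step 1: frontier [A–C 3, A–F 6, A–B 16] → take A–C (3); add C.
Step 2: frontier [A–F 6, A–B 16, C–E 13, B–C 15] → take A–F (6); add F.
Step 3: frontier [A–B 16, C–E 13, B–C 15, B–F 10, E–F 13] → take B–F (10); add B.
Step 4: frontier [B–D 3, C–E 13, E–F 13] → take B–D (3); add D.
Step 5: frontier [C–E 13, E–F 13] → take C–E (13); add E.
The 5th edge added is C–E.

C-E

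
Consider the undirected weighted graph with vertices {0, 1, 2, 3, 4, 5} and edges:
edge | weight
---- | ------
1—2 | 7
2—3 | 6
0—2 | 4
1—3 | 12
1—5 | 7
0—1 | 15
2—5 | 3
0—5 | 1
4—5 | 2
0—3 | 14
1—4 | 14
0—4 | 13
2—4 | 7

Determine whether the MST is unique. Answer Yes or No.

Sort edges by weight, then run Kruskal:
0—5 (1): add. Components now {0,5} {1} {2} {3} {4}
4—5 (2): add. Components now {0,4,5} {1} {2} {3}
2—5 (3): add. Components now {0,2,4,5} {1} {3}
0—2 (4): skip — 0 and 2 already connected.
2—3 (6): add. Components now {0,2,3,4,5} {1}
1—2 (7): add. Components now {0,1,2,3,4,5}
Non-tree edge 1—5 has weight 7, equal to the heaviest edge on its tree cycle — swapping gives another MST of the same weight. Not unique.

No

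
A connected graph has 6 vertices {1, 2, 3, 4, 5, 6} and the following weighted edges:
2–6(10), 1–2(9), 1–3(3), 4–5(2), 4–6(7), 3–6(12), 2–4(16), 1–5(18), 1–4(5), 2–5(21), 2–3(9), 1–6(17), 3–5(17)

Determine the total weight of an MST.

26

Prim, starting at 5.
Step 1: frontier [4–5 2, 3–5 17, 1–5 18, 2–5 21] → take 4–5 (2); add 4.
Step 2: frontier [1–4 5, 4–6 7, 2–4 16, 3–5 17, 1–5 18, 2–5 21] → take 1–4 (5); add 1.
Step 3: frontier [1–3 3, 1–2 9, 1–6 17, 4–6 7, 2–4 16, 3–5 17, 2–5 21] → take 1–3 (3); add 3.
Step 4: frontier [1–2 9, 1–6 17, 2–3 9, 3–6 12, 4–6 7, 2–4 16, 2–5 21] → take 4–6 (7); add 6.
Step 5: frontier [1–2 9, 2–3 9, 2–4 16, 2–5 21, 2–6 10] → take 1–2 (9); add 2.
MST edges: 4–5, 1–4, 1–3, 4–6, 1–2; total weight 2+5+3+7+9 = 26.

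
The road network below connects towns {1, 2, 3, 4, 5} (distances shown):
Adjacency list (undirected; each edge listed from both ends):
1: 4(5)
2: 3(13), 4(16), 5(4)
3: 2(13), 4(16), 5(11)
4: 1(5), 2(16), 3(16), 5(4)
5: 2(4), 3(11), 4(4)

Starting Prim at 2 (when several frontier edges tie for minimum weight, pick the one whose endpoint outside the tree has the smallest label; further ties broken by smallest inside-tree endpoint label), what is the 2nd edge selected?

4-5

Grow the tree from 2 using Prim:
Step 1: frontier [2–5 4, 2–3 13, 2–4 16] → take 2–5 (4); add 5.
Step 2: frontier [2–3 13, 2–4 16, 4–5 4, 3–5 11] → take 4–5 (4); add 4.
Step 3: frontier [2–3 13, 1–4 5, 3–4 16, 3–5 11] → take 1–4 (5); add 1.
Step 4: frontier [2–3 13, 3–4 16, 3–5 11] → take 3–5 (11); add 3.
The 2nd edge added is 4–5.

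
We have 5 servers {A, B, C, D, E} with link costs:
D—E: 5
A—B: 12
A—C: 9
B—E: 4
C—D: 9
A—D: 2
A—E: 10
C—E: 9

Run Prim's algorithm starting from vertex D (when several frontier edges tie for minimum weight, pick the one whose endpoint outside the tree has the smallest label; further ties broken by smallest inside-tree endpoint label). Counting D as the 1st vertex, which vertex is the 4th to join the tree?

B

Prim, starting at D.
Step 1: cheapest edge leaving the tree is A—D (2); add A.
Step 2: cheapest edge leaving the tree is D—E (5); add E.
Step 3: cheapest edge leaving the tree is B—E (4); add B.
Step 4: cheapest edge leaving the tree is A—C (9); add C.
Vertex order: D, A, E, B, C. The 4th vertex is B.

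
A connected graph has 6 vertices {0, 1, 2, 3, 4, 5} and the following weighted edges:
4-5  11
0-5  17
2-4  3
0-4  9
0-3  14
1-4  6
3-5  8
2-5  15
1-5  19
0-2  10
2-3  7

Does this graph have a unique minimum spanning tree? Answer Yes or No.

Yes

Sort edges by weight, then run Kruskal:
2-4 (3): add. Components now {0} {1} {2,4} {3} {5}
1-4 (6): add. Components now {0} {1,2,4} {3} {5}
2-3 (7): add. Components now {0} {1,2,3,4} {5}
3-5 (8): add. Components now {0} {1,2,3,4,5}
0-4 (9): add. Components now {0,1,2,3,4,5}
Every non-tree edge has weight strictly greater than the heaviest edge on the tree path between its endpoints, so the MST is unique.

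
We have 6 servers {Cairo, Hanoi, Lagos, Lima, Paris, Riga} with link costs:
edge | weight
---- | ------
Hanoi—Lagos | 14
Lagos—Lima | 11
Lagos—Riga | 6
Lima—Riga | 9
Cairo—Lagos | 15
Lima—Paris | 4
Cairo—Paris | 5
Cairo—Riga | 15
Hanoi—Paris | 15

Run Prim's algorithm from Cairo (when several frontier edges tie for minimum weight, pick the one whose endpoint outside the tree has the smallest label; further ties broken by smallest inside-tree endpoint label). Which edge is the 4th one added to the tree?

Prim, starting at Cairo.
Step 1: frontier [Cairo—Paris 5, Cairo—Lagos 15, Cairo—Riga 15] → take Cairo—Paris (5); add Paris.
Step 2: frontier [Cairo—Lagos 15, Cairo—Riga 15, Lima—Paris 4, Hanoi—Paris 15] → take Lima—Paris (4); add Lima.
Step 3: frontier [Cairo—Lagos 15, Cairo—Riga 15, Lima—Riga 9, Lagos—Lima 11, Hanoi—Paris 15] → take Lima—Riga (9); add Riga.
Step 4: frontier [Cairo—Lagos 15, Lagos—Lima 11, Hanoi—Paris 15, Lagos—Riga 6] → take Lagos—Riga (6); add Lagos.
Step 5: frontier [Hanoi—Lagos 14, Hanoi—Paris 15] → take Hanoi—Lagos (14); add Hanoi.
The 4th edge added is Lagos—Riga.

Lagos-Riga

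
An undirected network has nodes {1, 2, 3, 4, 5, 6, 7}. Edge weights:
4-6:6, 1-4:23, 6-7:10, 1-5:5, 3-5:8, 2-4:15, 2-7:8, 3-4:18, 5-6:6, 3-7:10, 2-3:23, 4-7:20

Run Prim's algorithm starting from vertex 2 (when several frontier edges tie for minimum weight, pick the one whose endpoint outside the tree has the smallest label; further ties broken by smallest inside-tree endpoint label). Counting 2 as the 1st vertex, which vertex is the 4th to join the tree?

Grow the tree from 2 using Prim:
Step 1: cheapest edge leaving the tree is 2-7 (8); add 7.
Step 2: cheapest edge leaving the tree is 3-7 (10); add 3.
Step 3: cheapest edge leaving the tree is 3-5 (8); add 5.
Step 4: cheapest edge leaving the tree is 1-5 (5); add 1.
Step 5: cheapest edge leaving the tree is 5-6 (6); add 6.
Step 6: cheapest edge leaving the tree is 4-6 (6); add 4.
Vertex order: 2, 7, 3, 5, 1, 6, 4. The 4th vertex is 5.

5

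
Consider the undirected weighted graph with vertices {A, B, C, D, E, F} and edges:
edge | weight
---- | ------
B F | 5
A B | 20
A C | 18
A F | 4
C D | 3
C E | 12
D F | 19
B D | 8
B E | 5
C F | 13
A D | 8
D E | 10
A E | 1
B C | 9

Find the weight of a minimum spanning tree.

21

Grow the tree from B using Prim:
Step 1: frontier [B E 5, B F 5, B D 8, B C 9, A B 20] → take B E (5); add E.
Step 2: frontier [B F 5, B D 8, B C 9, A B 20, A E 1, D E 10, C E 12] → take A E (1); add A.
Step 3: frontier [A F 4, A D 8, A C 18, B F 5, B D 8, B C 9, D E 10, C E 12] → take A F (4); add F.
Step 4: frontier [A D 8, A C 18, B D 8, B C 9, D E 10, C E 12, C F 13, D F 19] → take A D (8); add D.
Step 5: frontier [A C 18, B C 9, C D 3, C E 12, C F 13] → take C D (3); add C.
MST edges: B E, A E, A F, A D, C D; total weight 5+1+4+8+3 = 21.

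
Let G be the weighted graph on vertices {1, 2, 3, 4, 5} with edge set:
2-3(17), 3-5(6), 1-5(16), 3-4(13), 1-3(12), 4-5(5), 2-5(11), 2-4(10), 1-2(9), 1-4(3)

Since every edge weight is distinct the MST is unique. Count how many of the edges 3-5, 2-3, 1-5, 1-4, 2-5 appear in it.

Sort edges by weight, then run Kruskal:
1-4 (3): add — endpoints in different components.
4-5 (5): add — endpoints in different components.
3-5 (6): add — endpoints in different components.
1-2 (9): add — endpoints in different components.
MST edge set: {1-4, 4-5, 3-5, 1-2}.
Of the listed edges, {3-5, 1-4} are in the MST → 2.

2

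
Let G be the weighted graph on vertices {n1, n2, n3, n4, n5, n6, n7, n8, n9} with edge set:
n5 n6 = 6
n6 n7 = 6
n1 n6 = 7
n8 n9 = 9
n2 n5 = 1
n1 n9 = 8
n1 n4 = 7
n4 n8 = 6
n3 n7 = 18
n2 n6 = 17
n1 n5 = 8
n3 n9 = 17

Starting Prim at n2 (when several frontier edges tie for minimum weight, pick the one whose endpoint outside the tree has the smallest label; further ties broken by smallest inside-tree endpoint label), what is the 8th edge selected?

n3-n9

Prim's algorithm from n2:
Step 1: cheapest edge leaving the tree is n2 n5 (1); add n5.
Step 2: cheapest edge leaving the tree is n5 n6 (6); add n6.
Step 3: cheapest edge leaving the tree is n6 n7 (6); add n7.
Step 4: cheapest edge leaving the tree is n1 n6 (7); add n1.
Step 5: cheapest edge leaving the tree is n1 n4 (7); add n4.
Step 6: cheapest edge leaving the tree is n4 n8 (6); add n8.
Step 7: cheapest edge leaving the tree is n1 n9 (8); add n9.
Step 8: cheapest edge leaving the tree is n3 n9 (17); add n3.
The 8th edge added is n3 n9.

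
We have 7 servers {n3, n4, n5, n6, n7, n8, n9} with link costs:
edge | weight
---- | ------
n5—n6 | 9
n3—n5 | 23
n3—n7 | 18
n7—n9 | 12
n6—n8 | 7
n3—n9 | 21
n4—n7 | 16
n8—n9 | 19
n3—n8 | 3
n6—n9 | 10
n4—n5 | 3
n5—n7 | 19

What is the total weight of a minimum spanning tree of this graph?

Prim, starting at n4.
Step 1: cheapest edge leaving the tree is n4—n5 (3); add n5.
Step 2: cheapest edge leaving the tree is n5—n6 (9); add n6.
Step 3: cheapest edge leaving the tree is n6—n8 (7); add n8.
Step 4: cheapest edge leaving the tree is n3—n8 (3); add n3.
Step 5: cheapest edge leaving the tree is n6—n9 (10); add n9.
Step 6: cheapest edge leaving the tree is n7—n9 (12); add n7.
MST edges: n4—n5, n5—n6, n6—n8, n3—n8, n6—n9, n7—n9; total weight 3+9+7+3+10+12 = 44.

44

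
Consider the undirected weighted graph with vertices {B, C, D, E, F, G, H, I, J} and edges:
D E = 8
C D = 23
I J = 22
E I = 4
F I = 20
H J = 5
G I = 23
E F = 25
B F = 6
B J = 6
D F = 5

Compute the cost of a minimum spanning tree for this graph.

Kruskal's algorithm — process edges by increasing weight (ties by edge label):
E I (4): add — endpoints in different components.
D F (5): add — endpoints in different components.
H J (5): add — endpoints in different components.
B F (6): add — endpoints in different components.
B J (6): add — endpoints in different components.
D E (8): add — endpoints in different components.
F I (20): skip — F and I already connected.
I J (22): skip — I and J already connected.
C D (23): add — endpoints in different components.
G I (23): add — endpoints in different components.
MST edges: E I, D F, H J, B F, B J, D E, C D, G I; total weight 4+5+5+6+6+8+23+23 = 80.

80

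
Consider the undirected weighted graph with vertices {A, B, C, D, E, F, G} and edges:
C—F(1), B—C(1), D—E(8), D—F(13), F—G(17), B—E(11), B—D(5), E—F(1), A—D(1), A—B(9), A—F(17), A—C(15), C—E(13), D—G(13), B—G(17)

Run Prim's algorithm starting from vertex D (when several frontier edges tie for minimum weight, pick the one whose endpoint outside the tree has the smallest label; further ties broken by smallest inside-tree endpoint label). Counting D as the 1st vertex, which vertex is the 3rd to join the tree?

Prim, starting at D.
Step 1: cheapest edge leaving the tree is A—D (1); add A.
Step 2: cheapest edge leaving the tree is B—D (5); add B.
Step 3: cheapest edge leaving the tree is B—C (1); add C.
Step 4: cheapest edge leaving the tree is C—F (1); add F.
Step 5: cheapest edge leaving the tree is E—F (1); add E.
Step 6: cheapest edge leaving the tree is D—G (13); add G.
Vertex order: D, A, B, C, F, E, G. The 3rd vertex is B.

B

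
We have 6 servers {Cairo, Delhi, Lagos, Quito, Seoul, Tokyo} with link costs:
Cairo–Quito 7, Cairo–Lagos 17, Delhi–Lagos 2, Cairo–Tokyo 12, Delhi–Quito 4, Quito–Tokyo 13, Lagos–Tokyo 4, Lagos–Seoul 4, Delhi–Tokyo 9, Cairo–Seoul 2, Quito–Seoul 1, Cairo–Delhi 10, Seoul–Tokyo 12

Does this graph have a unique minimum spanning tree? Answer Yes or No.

Sort edges by weight, then run Kruskal:
Quito–Seoul (1): add — endpoints in different components.
Cairo–Seoul (2): add — endpoints in different components.
Delhi–Lagos (2): add — endpoints in different components.
Delhi–Quito (4): add — endpoints in different components.
Lagos–Seoul (4): skip — Seoul and Lagos already connected.
Lagos–Tokyo (4): add — endpoints in different components.
Non-tree edge Lagos–Seoul has weight 4, equal to the heaviest edge on its tree cycle — swapping gives another MST of the same weight. Not unique.

No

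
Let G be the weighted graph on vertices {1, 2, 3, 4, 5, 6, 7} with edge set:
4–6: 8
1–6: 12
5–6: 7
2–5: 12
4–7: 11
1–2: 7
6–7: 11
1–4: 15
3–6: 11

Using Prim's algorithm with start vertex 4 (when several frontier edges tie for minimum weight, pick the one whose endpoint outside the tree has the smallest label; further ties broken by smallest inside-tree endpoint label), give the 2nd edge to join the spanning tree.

5-6

Prim's algorithm from 4:
Step 1: cheapest edge leaving the tree is 4–6 (8); add 6.
Step 2: cheapest edge leaving the tree is 5–6 (7); add 5.
Step 3: cheapest edge leaving the tree is 3–6 (11); add 3.
Step 4: cheapest edge leaving the tree is 4–7 (11); add 7.
Step 5: cheapest edge leaving the tree is 1–6 (12); add 1.
Step 6: cheapest edge leaving the tree is 1–2 (7); add 2.
The 2nd edge added is 5–6.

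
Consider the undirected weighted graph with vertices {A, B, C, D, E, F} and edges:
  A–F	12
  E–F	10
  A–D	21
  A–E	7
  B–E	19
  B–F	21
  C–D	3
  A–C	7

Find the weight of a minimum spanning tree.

Sort edges by weight, then run Kruskal:
C–D (3): add. Components now {A} {B} {C,D} {E} {F}
A–C (7): add. Components now {A,C,D} {B} {E} {F}
A–E (7): add. Components now {A,C,D,E} {B} {F}
E–F (10): add. Components now {A,C,D,E,F} {B}
A–F (12): skip — A and F already connected.
B–E (19): add. Components now {A,B,C,D,E,F}
MST edges: C–D, A–C, A–E, E–F, B–E; total weight 3+7+7+10+19 = 46.

46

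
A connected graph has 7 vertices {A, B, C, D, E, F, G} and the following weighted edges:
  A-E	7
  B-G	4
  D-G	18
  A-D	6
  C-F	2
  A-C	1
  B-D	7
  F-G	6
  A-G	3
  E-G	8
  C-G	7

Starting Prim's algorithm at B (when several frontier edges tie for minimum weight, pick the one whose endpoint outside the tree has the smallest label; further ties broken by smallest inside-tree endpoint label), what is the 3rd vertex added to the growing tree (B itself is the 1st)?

A

Prim's algorithm from B:
Step 1: frontier [B-G 4, B-D 7] → take B-G (4); add G.
Step 2: frontier [B-D 7, A-G 3, F-G 6, C-G 7, E-G 8, D-G 18] → take A-G (3); add A.
Step 3: frontier [A-C 1, A-D 6, A-E 7, B-D 7, F-G 6, C-G 7, E-G 8, D-G 18] → take A-C (1); add C.
Step 4: frontier [A-D 6, A-E 7, B-D 7, C-F 2, F-G 6, E-G 8, D-G 18] → take C-F (2); add F.
Step 5: frontier [A-D 6, A-E 7, B-D 7, E-G 8, D-G 18] → take A-D (6); add D.
Step 6: frontier [A-E 7, E-G 8] → take A-E (7); add E.
Vertex order: B, G, A, C, F, D, E. The 3rd vertex is A.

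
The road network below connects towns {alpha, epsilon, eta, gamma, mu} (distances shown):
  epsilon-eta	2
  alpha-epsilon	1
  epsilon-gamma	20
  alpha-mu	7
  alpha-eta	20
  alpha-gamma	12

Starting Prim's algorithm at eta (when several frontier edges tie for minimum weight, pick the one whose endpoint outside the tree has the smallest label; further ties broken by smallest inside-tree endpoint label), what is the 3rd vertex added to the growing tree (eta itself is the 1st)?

Grow the tree from eta using Prim:
Step 1: frontier [epsilon-eta 2, alpha-eta 20] → take epsilon-eta (2); add epsilon.
Step 2: frontier [alpha-epsilon 1, epsilon-gamma 20, alpha-eta 20] → take alpha-epsilon (1); add alpha.
Step 3: frontier [alpha-mu 7, alpha-gamma 12, epsilon-gamma 20] → take alpha-mu (7); add mu.
Step 4: frontier [alpha-gamma 12, epsilon-gamma 20] → take alpha-gamma (12); add gamma.
Vertex order: eta, epsilon, alpha, mu, gamma. The 3rd vertex is alpha.

alpha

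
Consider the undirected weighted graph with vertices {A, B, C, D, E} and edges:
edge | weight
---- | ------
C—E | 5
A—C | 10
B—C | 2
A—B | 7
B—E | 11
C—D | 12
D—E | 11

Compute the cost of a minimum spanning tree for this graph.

25

Kruskal's algorithm — process edges by increasing weight (ties by edge label):
B—C (2): add. Components now {A} {B,C} {D} {E}
C—E (5): add. Components now {A} {B,C,E} {D}
A—B (7): add. Components now {A,B,C,E} {D}
A—C (10): skip — A and C already connected.
B—E (11): skip — B and E already connected.
D—E (11): add. Components now {A,B,C,D,E}
MST edges: B—C, C—E, A—B, D—E; total weight 2+5+7+11 = 25.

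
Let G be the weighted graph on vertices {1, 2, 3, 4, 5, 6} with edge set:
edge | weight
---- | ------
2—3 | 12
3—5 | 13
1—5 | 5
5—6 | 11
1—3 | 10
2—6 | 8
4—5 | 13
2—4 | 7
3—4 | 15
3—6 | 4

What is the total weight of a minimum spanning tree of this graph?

Grow the tree from 6 using Prim:
Step 1: frontier [3—6 4, 2—6 8, 5—6 11] → take 3—6 (4); add 3.
Step 2: frontier [1—3 10, 2—3 12, 3—5 13, 3—4 15, 2—6 8, 5—6 11] → take 2—6 (8); add 2.
Step 3: frontier [2—4 7, 1—3 10, 3—5 13, 3—4 15, 5—6 11] → take 2—4 (7); add 4.
Step 4: frontier [1—3 10, 3—5 13, 4—5 13, 5—6 11] → take 1—3 (10); add 1.
Step 5: frontier [1—5 5, 3—5 13, 4—5 13, 5—6 11] → take 1—5 (5); add 5.
MST edges: 3—6, 2—6, 2—4, 1—3, 1—5; total weight 4+8+7+10+5 = 34.

34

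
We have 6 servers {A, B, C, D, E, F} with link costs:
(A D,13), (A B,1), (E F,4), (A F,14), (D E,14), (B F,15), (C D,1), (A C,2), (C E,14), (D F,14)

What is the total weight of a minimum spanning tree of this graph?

Prim's algorithm from D:
Step 1: cheapest edge leaving the tree is C D (1); add C.
Step 2: cheapest edge leaving the tree is A C (2); add A.
Step 3: cheapest edge leaving the tree is A B (1); add B.
Step 4: cheapest edge leaving the tree is C E (14); add E.
Step 5: cheapest edge leaving the tree is E F (4); add F.
MST edges: C D, A C, A B, C E, E F; total weight 1+2+1+14+4 = 22.

22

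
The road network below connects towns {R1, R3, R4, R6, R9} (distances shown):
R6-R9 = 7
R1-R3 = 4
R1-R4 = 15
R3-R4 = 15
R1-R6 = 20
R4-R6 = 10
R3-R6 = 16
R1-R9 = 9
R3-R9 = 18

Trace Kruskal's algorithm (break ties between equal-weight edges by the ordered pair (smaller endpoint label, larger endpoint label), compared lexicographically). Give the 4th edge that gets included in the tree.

Sort edges by weight, then run Kruskal:
R1-R3 (4): add. Components now {R1,R3} {R6} {R9} {R4}
R6-R9 (7): add. Components now {R1,R3} {R6,R9} {R4}
R1-R9 (9): add. Components now {R1,R3,R6,R9} {R4}
R4-R6 (10): add. Components now {R1,R3,R4,R6,R9}
The 4th edge added is R4-R6.

R4-R6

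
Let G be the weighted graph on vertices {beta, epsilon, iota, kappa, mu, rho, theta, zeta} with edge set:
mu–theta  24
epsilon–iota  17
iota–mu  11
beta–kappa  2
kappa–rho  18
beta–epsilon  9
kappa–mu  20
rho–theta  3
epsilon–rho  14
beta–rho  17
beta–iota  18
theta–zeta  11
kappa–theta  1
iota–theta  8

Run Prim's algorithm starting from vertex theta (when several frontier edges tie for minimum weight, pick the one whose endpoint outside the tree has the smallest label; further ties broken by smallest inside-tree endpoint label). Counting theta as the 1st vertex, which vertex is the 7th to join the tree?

Prim's algorithm from theta:
Step 1: cheapest edge leaving the tree is kappa–theta (1); add kappa.
Step 2: cheapest edge leaving the tree is beta–kappa (2); add beta.
Step 3: cheapest edge leaving the tree is rho–theta (3); add rho.
Step 4: cheapest edge leaving the tree is iota–theta (8); add iota.
Step 5: cheapest edge leaving the tree is beta–epsilon (9); add epsilon.
Step 6: cheapest edge leaving the tree is iota–mu (11); add mu.
Step 7: cheapest edge leaving the tree is theta–zeta (11); add zeta.
Vertex order: theta, kappa, beta, rho, iota, epsilon, mu, zeta. The 7th vertex is mu.

mu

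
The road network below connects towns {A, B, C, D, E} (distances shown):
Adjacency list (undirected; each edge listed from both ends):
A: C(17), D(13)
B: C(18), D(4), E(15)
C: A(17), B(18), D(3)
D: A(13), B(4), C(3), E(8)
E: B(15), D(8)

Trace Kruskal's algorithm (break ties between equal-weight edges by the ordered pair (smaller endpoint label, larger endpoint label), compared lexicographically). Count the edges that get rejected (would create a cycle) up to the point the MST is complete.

Sort edges by weight, then run Kruskal:
C—D (3): add. Components now {A} {B} {C,D} {E}
B—D (4): add. Components now {A} {B,C,D} {E}
D—E (8): add. Components now {A} {B,C,D,E}
A—D (13): add. Components now {A,B,C,D,E}
Edges rejected before the tree was complete: 0.

0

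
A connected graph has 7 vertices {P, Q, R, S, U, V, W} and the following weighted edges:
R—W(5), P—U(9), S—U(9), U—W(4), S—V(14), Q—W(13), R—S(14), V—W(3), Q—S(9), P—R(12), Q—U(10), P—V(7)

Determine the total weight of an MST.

37

Kruskal's algorithm — process edges by increasing weight (ties by edge label):
V—W (3): add. Components now {P} {V,W} {R} {Q} {U} {S}
U—W (4): add. Components now {P} {U,V,W} {R} {Q} {S}
R—W (5): add. Components now {P} {R,U,V,W} {Q} {S}
P—V (7): add. Components now {P,R,U,V,W} {Q} {S}
P—U (9): skip — P and U already connected.
Q—S (9): add. Components now {P,R,U,V,W} {Q,S}
S—U (9): add. Components now {P,Q,R,S,U,V,W}
MST edges: V—W, U—W, R—W, P—V, Q—S, S—U; total weight 3+4+5+7+9+9 = 37.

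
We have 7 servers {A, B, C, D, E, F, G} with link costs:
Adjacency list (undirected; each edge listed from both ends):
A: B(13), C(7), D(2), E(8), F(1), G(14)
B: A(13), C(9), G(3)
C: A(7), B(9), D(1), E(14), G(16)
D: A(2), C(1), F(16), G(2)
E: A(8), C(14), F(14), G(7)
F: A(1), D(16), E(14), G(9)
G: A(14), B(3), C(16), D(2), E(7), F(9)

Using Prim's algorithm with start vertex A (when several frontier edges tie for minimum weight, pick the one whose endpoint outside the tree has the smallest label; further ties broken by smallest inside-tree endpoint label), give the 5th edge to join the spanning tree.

Prim's algorithm from A:
Step 1: cheapest edge leaving the tree is A–F (1); add F.
Step 2: cheapest edge leaving the tree is A–D (2); add D.
Step 3: cheapest edge leaving the tree is C–D (1); add C.
Step 4: cheapest edge leaving the tree is D–G (2); add G.
Step 5: cheapest edge leaving the tree is B–G (3); add B.
Step 6: cheapest edge leaving the tree is E–G (7); add E.
The 5th edge added is B–G.

B-G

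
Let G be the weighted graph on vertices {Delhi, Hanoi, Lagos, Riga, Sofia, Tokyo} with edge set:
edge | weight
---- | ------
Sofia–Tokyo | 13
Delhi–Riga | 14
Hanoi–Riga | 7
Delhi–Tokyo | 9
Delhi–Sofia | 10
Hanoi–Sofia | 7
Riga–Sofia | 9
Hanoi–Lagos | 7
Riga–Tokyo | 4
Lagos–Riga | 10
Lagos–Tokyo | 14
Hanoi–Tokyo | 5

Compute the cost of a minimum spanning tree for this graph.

Sort edges by weight, then run Kruskal:
Riga–Tokyo (4): add. Components now {Lagos} {Delhi} {Sofia} {Riga,Tokyo} {Hanoi}
Hanoi–Tokyo (5): add. Components now {Lagos} {Delhi} {Sofia} {Hanoi,Riga,Tokyo}
Hanoi–Lagos (7): add. Components now {Hanoi,Lagos,Riga,Tokyo} {Delhi} {Sofia}
Hanoi–Riga (7): skip — Riga and Hanoi already connected.
Hanoi–Sofia (7): add. Components now {Hanoi,Lagos,Riga,Sofia,Tokyo} {Delhi}
Delhi–Tokyo (9): add. Components now {Delhi,Hanoi,Lagos,Riga,Sofia,Tokyo}
MST edges: Riga–Tokyo, Hanoi–Tokyo, Hanoi–Lagos, Hanoi–Sofia, Delhi–Tokyo; total weight 4+5+7+7+9 = 32.

32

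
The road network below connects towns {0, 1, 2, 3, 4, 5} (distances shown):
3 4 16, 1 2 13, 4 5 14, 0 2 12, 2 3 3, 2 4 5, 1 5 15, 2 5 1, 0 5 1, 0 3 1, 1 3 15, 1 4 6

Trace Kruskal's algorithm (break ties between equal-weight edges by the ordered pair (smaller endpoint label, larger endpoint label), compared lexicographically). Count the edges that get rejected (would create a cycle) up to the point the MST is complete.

1

Kruskal's algorithm — process edges by increasing weight (ties by edge label):
0 3 (1): add. Components now {0,3} {1} {2} {4} {5}
0 5 (1): add. Components now {0,3,5} {1} {2} {4}
2 5 (1): add. Components now {0,2,3,5} {1} {4}
2 3 (3): skip — 2 and 3 already connected.
2 4 (5): add. Components now {0,2,3,4,5} {1}
1 4 (6): add. Components now {0,1,2,3,4,5}
Edges rejected before the tree was complete: 1.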